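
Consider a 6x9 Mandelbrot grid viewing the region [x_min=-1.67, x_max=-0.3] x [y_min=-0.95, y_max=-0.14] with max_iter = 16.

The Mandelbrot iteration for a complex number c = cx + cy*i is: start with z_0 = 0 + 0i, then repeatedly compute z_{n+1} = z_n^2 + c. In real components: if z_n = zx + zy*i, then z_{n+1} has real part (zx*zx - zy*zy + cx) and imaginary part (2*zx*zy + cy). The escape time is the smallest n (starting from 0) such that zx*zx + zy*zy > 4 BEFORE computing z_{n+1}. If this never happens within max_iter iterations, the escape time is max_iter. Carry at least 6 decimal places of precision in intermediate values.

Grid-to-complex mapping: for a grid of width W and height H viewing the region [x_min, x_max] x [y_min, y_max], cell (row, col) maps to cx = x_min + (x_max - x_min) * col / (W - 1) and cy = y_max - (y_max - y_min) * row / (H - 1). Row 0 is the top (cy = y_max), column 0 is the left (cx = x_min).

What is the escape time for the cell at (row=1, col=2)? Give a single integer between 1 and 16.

z_0 = 0 + 0i, c = -1.1220 + -0.2413i
Iter 1: z = -1.1220 + -0.2413i, |z|^2 = 1.3171
Iter 2: z = 0.0787 + 0.3001i, |z|^2 = 0.0963
Iter 3: z = -1.2059 + -0.1940i, |z|^2 = 1.4918
Iter 4: z = 0.2945 + 0.2267i, |z|^2 = 0.1381
Iter 5: z = -1.0867 + -0.1077i, |z|^2 = 1.1924
Iter 6: z = 0.0472 + -0.0071i, |z|^2 = 0.0023
Iter 7: z = -1.1198 + -0.2419i, |z|^2 = 1.3125
Iter 8: z = 0.0735 + 0.3006i, |z|^2 = 0.0957
Iter 9: z = -1.2069 + -0.1971i, |z|^2 = 1.4956
Iter 10: z = 0.2959 + 0.2345i, |z|^2 = 0.1425
Iter 11: z = -1.0894 + -0.1025i, |z|^2 = 1.1974
Iter 12: z = 0.0544 + -0.0179i, |z|^2 = 0.0033
Iter 13: z = -1.1194 + -0.2432i, |z|^2 = 1.3121
Iter 14: z = 0.0718 + 0.3032i, |z|^2 = 0.0971
Iter 15: z = -1.2088 + -0.1977i, |z|^2 = 1.5002

Answer: 16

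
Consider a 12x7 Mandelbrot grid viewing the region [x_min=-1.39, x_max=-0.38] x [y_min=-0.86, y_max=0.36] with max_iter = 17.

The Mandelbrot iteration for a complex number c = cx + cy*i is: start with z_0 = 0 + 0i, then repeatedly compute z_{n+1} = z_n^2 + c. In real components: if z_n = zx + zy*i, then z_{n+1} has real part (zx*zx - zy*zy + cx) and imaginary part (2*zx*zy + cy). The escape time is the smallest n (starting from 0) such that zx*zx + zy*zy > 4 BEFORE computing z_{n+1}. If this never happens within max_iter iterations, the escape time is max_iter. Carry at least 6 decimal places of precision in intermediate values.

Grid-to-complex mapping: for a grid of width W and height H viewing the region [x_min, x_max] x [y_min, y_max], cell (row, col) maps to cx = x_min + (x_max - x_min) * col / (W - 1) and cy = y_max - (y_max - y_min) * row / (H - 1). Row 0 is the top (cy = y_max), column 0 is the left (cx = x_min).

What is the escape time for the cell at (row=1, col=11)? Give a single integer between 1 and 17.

Answer: 17

Derivation:
z_0 = 0 + 0i, c = -0.3800 + 0.1567i
Iter 1: z = -0.3800 + 0.1567i, |z|^2 = 0.1689
Iter 2: z = -0.2601 + 0.0376i, |z|^2 = 0.0691
Iter 3: z = -0.3137 + 0.1371i, |z|^2 = 0.1172
Iter 4: z = -0.3004 + 0.0706i, |z|^2 = 0.0952
Iter 5: z = -0.2948 + 0.1142i, |z|^2 = 0.0999
Iter 6: z = -0.3062 + 0.0893i, |z|^2 = 0.1017
Iter 7: z = -0.2942 + 0.1020i, |z|^2 = 0.0970
Iter 8: z = -0.3038 + 0.0967i, |z|^2 = 0.1016
Iter 9: z = -0.2970 + 0.0979i, |z|^2 = 0.0978
Iter 10: z = -0.3014 + 0.0985i, |z|^2 = 0.1005
Iter 11: z = -0.2989 + 0.0973i, |z|^2 = 0.0988
Iter 12: z = -0.3001 + 0.0985i, |z|^2 = 0.0998
Iter 13: z = -0.2996 + 0.0975i, |z|^2 = 0.0993
Iter 14: z = -0.2997 + 0.0982i, |z|^2 = 0.0995
Iter 15: z = -0.2998 + 0.0978i, |z|^2 = 0.0994
Iter 16: z = -0.2997 + 0.0980i, |z|^2 = 0.0994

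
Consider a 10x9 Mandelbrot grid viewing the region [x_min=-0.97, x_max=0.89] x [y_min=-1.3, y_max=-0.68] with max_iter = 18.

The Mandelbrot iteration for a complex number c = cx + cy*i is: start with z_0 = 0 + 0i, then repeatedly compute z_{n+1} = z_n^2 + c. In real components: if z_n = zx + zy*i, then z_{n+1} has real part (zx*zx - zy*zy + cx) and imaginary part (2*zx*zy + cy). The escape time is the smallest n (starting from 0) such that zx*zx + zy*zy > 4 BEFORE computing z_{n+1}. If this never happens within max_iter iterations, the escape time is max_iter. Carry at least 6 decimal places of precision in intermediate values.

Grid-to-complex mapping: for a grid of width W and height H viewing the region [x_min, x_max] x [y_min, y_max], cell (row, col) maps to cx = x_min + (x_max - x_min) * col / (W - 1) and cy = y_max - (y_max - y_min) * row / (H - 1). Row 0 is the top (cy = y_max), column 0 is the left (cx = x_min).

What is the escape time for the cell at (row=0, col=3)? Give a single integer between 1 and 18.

z_0 = 0 + 0i, c = -0.3500 + -0.6800i
Iter 1: z = -0.3500 + -0.6800i, |z|^2 = 0.5849
Iter 2: z = -0.6899 + -0.2040i, |z|^2 = 0.5176
Iter 3: z = 0.0843 + -0.3985i, |z|^2 = 0.1659
Iter 4: z = -0.5017 + -0.7472i, |z|^2 = 0.8101
Iter 5: z = -0.6566 + 0.0698i, |z|^2 = 0.4360
Iter 6: z = 0.0763 + -0.7716i, |z|^2 = 0.6012
Iter 7: z = -0.9396 + -0.7978i, |z|^2 = 1.5193
Iter 8: z = -0.1036 + 0.8192i, |z|^2 = 0.6817
Iter 9: z = -1.0103 + -0.8497i, |z|^2 = 1.7427
Iter 10: z = -0.0513 + 1.0369i, |z|^2 = 1.0778
Iter 11: z = -1.4225 + -0.7865i, |z|^2 = 2.6421
Iter 12: z = 1.0550 + 1.5575i, |z|^2 = 3.5390
Iter 13: z = -1.6628 + 2.6065i, |z|^2 = 9.5585
Escaped at iteration 13

Answer: 13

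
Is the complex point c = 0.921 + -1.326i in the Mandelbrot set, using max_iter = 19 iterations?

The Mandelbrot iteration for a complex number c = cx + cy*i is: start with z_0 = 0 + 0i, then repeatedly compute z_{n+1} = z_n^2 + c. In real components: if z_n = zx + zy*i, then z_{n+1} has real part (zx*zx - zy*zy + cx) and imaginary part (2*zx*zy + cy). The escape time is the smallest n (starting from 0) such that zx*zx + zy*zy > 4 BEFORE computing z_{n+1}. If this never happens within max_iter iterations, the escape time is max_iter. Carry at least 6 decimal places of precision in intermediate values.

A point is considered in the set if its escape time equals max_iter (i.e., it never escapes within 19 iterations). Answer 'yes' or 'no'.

z_0 = 0 + 0i, c = 0.9210 + -1.3260i
Iter 1: z = 0.9210 + -1.3260i, |z|^2 = 2.6065
Iter 2: z = 0.0110 + -3.7685i, |z|^2 = 14.2017
Escaped at iteration 2

Answer: no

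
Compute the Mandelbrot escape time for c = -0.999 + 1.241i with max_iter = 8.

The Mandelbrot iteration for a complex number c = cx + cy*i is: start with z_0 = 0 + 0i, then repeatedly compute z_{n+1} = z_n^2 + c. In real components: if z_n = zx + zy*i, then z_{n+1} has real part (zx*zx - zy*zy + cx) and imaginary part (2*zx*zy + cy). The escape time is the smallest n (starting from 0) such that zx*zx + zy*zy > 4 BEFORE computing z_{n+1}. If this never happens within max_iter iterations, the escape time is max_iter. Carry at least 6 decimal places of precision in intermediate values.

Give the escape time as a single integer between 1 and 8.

Answer: 3

Derivation:
z_0 = 0 + 0i, c = -0.9990 + 1.2410i
Iter 1: z = -0.9990 + 1.2410i, |z|^2 = 2.5381
Iter 2: z = -1.5411 + -1.2385i, |z|^2 = 3.9089
Iter 3: z = -0.1580 + 5.0583i, |z|^2 = 25.6115
Escaped at iteration 3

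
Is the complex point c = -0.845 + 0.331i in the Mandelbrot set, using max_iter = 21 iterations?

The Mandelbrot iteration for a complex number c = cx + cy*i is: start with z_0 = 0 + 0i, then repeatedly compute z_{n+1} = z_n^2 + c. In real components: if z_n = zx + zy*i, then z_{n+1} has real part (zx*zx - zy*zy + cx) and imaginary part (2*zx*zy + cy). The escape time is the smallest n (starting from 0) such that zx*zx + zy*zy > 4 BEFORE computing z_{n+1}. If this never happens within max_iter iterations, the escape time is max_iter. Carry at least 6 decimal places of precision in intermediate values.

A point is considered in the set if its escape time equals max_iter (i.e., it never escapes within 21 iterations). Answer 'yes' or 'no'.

z_0 = 0 + 0i, c = -0.8450 + 0.3310i
Iter 1: z = -0.8450 + 0.3310i, |z|^2 = 0.8236
Iter 2: z = -0.2405 + -0.2284i, |z|^2 = 0.1100
Iter 3: z = -0.8393 + 0.4409i, |z|^2 = 0.8988
Iter 4: z = -0.3349 + -0.4091i, |z|^2 = 0.2795
Iter 5: z = -0.9001 + 0.6050i, |z|^2 = 1.1763
Iter 6: z = -0.4008 + -0.7582i, |z|^2 = 0.7355
Iter 7: z = -1.2592 + 0.9387i, |z|^2 = 2.4669
Iter 8: z = -0.1406 + -2.0332i, |z|^2 = 4.1536
Escaped at iteration 8

Answer: no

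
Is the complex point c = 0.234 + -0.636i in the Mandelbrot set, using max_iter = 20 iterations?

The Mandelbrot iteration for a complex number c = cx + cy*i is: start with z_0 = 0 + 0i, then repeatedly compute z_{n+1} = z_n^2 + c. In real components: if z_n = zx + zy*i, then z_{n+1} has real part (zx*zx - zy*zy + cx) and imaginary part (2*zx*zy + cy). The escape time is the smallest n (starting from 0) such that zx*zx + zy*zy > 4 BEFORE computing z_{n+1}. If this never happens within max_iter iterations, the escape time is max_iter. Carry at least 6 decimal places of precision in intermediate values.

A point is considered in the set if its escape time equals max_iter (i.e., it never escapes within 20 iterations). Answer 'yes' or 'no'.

z_0 = 0 + 0i, c = 0.2340 + -0.6360i
Iter 1: z = 0.2340 + -0.6360i, |z|^2 = 0.4593
Iter 2: z = -0.1157 + -0.9336i, |z|^2 = 0.8851
Iter 3: z = -0.6243 + -0.4199i, |z|^2 = 0.5661
Iter 4: z = 0.4475 + -0.1117i, |z|^2 = 0.2127
Iter 5: z = 0.4217 + -0.7360i, |z|^2 = 0.7195
Iter 6: z = -0.1298 + -1.2568i, |z|^2 = 1.5964
Iter 7: z = -1.3286 + -0.3097i, |z|^2 = 1.8612
Iter 8: z = 1.9034 + 0.1869i, |z|^2 = 3.6579
Iter 9: z = 3.8221 + 0.0754i, |z|^2 = 14.6140
Escaped at iteration 9

Answer: no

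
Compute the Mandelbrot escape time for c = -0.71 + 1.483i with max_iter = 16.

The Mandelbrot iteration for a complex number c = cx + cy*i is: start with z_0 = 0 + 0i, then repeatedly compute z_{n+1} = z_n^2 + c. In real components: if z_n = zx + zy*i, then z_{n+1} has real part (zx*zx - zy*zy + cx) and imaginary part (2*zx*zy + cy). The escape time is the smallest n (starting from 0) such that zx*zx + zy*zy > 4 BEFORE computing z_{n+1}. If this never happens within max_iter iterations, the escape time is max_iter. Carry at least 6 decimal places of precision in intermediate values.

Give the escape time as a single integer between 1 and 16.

z_0 = 0 + 0i, c = -0.7100 + 1.4830i
Iter 1: z = -0.7100 + 1.4830i, |z|^2 = 2.7034
Iter 2: z = -2.4052 + -0.6229i, |z|^2 = 6.1729
Escaped at iteration 2

Answer: 2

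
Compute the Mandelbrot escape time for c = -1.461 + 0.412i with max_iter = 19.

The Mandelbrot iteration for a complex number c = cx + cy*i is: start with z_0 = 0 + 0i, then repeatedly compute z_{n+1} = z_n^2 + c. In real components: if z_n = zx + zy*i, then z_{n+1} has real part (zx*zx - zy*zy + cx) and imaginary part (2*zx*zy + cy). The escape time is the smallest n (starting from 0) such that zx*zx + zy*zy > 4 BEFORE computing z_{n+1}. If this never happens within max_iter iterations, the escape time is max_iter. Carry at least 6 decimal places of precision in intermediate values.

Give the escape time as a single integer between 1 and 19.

z_0 = 0 + 0i, c = -1.4610 + 0.4120i
Iter 1: z = -1.4610 + 0.4120i, |z|^2 = 2.3043
Iter 2: z = 0.5038 + -0.7919i, |z|^2 = 0.8808
Iter 3: z = -1.8343 + -0.3858i, |z|^2 = 3.5134
Iter 4: z = 1.7546 + 1.8275i, |z|^2 = 6.4184
Escaped at iteration 4

Answer: 4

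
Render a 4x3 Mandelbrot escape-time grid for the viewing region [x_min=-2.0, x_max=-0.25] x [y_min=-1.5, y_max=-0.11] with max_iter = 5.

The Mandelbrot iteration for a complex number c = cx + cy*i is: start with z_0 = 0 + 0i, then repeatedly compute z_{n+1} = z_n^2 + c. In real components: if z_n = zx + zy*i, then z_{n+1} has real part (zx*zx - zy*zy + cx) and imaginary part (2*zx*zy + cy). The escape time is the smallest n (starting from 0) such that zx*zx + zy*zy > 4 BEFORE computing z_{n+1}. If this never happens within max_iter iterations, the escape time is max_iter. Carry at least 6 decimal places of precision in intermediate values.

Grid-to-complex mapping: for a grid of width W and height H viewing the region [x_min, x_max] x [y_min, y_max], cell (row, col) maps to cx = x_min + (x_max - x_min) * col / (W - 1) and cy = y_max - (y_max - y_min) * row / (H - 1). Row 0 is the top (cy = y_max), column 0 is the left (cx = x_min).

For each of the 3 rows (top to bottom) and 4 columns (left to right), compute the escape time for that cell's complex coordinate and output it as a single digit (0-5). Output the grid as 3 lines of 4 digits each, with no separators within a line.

Answer: 1555
1345
1122

Derivation:
(row=0, col=0): c = -2.0000 + -0.1100i → escape time 1
(row=0, col=1): c = -1.4167 + -0.1100i → escape time 5
(row=0, col=2): c = -0.8333 + -0.1100i → escape time 5
(row=0, col=3): c = -0.2500 + -0.1100i → escape time 5
(row=1, col=0): c = -2.0000 + -0.8050i → escape time 1
(row=1, col=1): c = -1.4167 + -0.8050i → escape time 3
(row=1, col=2): c = -0.8333 + -0.8050i → escape time 4
(row=1, col=3): c = -0.2500 + -0.8050i → escape time 5
(row=2, col=0): c = -2.0000 + -1.5000i → escape time 1
(row=2, col=1): c = -1.4167 + -1.5000i → escape time 1
(row=2, col=2): c = -0.8333 + -1.5000i → escape time 2
(row=2, col=3): c = -0.2500 + -1.5000i → escape time 2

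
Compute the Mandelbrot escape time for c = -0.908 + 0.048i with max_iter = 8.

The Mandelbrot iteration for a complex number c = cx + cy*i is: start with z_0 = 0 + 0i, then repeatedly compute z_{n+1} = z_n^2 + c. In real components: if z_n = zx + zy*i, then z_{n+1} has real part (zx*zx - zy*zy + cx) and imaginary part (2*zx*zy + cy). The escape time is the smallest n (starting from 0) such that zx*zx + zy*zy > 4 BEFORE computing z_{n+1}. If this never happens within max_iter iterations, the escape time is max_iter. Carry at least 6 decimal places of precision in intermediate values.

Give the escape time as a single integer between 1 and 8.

z_0 = 0 + 0i, c = -0.9080 + 0.0480i
Iter 1: z = -0.9080 + 0.0480i, |z|^2 = 0.8268
Iter 2: z = -0.0858 + -0.0392i, |z|^2 = 0.0089
Iter 3: z = -0.9022 + 0.0547i, |z|^2 = 0.8169
Iter 4: z = -0.0971 + -0.0507i, |z|^2 = 0.0120
Iter 5: z = -0.9011 + 0.0579i, |z|^2 = 0.8154
Iter 6: z = -0.0993 + -0.0563i, |z|^2 = 0.0130
Iter 7: z = -0.9013 + 0.0592i, |z|^2 = 0.8159

Answer: 8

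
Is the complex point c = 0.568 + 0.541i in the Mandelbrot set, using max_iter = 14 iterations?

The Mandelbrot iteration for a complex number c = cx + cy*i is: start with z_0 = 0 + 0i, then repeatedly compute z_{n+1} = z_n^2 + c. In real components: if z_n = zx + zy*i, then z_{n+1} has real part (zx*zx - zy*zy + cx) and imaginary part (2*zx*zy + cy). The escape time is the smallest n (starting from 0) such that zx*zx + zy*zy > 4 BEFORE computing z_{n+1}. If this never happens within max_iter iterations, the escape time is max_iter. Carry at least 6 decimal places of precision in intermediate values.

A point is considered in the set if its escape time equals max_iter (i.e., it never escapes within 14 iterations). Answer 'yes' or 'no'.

z_0 = 0 + 0i, c = 0.5680 + 0.5410i
Iter 1: z = 0.5680 + 0.5410i, |z|^2 = 0.6153
Iter 2: z = 0.5979 + 1.1556i, |z|^2 = 1.6929
Iter 3: z = -0.4098 + 1.9229i, |z|^2 = 3.8656
Iter 4: z = -2.9617 + -1.0351i, |z|^2 = 9.8433
Escaped at iteration 4

Answer: no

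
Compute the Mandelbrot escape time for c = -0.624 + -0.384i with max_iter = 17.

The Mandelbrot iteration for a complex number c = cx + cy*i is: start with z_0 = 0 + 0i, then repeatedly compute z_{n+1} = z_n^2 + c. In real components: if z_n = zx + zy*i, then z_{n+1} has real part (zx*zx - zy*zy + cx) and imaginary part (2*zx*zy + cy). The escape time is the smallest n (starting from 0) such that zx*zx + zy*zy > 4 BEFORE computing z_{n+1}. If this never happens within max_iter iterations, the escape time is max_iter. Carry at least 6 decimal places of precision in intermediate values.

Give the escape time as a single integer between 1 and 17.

z_0 = 0 + 0i, c = -0.6240 + -0.3840i
Iter 1: z = -0.6240 + -0.3840i, |z|^2 = 0.5368
Iter 2: z = -0.3821 + 0.0952i, |z|^2 = 0.1551
Iter 3: z = -0.4871 + -0.4568i, |z|^2 = 0.4459
Iter 4: z = -0.5954 + 0.0610i, |z|^2 = 0.3582
Iter 5: z = -0.2732 + -0.4566i, |z|^2 = 0.2831
Iter 6: z = -0.7578 + -0.1345i, |z|^2 = 0.5924
Iter 7: z = -0.0678 + -0.1802i, |z|^2 = 0.0371
Iter 8: z = -0.6519 + -0.3596i, |z|^2 = 0.5542
Iter 9: z = -0.3284 + 0.0848i, |z|^2 = 0.1150
Iter 10: z = -0.5234 + -0.4397i, |z|^2 = 0.4672
Iter 11: z = -0.5434 + 0.0762i, |z|^2 = 0.3011
Iter 12: z = -0.3345 + -0.4669i, |z|^2 = 0.3299
Iter 13: z = -0.7301 + -0.0717i, |z|^2 = 0.5381
Iter 14: z = -0.0962 + -0.2794i, |z|^2 = 0.0873
Iter 15: z = -0.6928 + -0.3303i, |z|^2 = 0.5891
Iter 16: z = -0.2531 + 0.0736i, |z|^2 = 0.0695

Answer: 17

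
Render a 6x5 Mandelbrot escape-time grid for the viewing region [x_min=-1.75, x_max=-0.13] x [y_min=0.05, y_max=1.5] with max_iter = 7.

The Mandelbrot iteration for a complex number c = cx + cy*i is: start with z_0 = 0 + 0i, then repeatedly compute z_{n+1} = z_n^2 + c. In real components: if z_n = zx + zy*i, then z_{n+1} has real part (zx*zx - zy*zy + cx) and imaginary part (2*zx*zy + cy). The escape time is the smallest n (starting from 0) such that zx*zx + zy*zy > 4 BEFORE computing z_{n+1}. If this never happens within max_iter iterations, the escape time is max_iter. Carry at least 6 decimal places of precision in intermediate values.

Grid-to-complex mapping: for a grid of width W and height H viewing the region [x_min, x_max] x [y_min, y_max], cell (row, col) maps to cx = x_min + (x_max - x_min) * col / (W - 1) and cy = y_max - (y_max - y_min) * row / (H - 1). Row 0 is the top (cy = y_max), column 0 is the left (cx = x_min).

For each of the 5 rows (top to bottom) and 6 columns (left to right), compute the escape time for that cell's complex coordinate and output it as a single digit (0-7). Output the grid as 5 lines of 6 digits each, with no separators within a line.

Answer: 112222
123335
233467
346777
777777

Derivation:
(row=0, col=0): c = -1.7500 + 1.5000i → escape time 1
(row=0, col=1): c = -1.4260 + 1.5000i → escape time 1
(row=0, col=2): c = -1.1020 + 1.5000i → escape time 2
(row=0, col=3): c = -0.7780 + 1.5000i → escape time 2
(row=0, col=4): c = -0.4540 + 1.5000i → escape time 2
(row=0, col=5): c = -0.1300 + 1.5000i → escape time 2
(row=1, col=0): c = -1.7500 + 1.1375i → escape time 1
(row=1, col=1): c = -1.4260 + 1.1375i → escape time 2
(row=1, col=2): c = -1.1020 + 1.1375i → escape time 3
(row=1, col=3): c = -0.7780 + 1.1375i → escape time 3
(row=1, col=4): c = -0.4540 + 1.1375i → escape time 3
(row=1, col=5): c = -0.1300 + 1.1375i → escape time 5
(row=2, col=0): c = -1.7500 + 0.7750i → escape time 2
(row=2, col=1): c = -1.4260 + 0.7750i → escape time 3
(row=2, col=2): c = -1.1020 + 0.7750i → escape time 3
(row=2, col=3): c = -0.7780 + 0.7750i → escape time 4
(row=2, col=4): c = -0.4540 + 0.7750i → escape time 6
(row=2, col=5): c = -0.1300 + 0.7750i → escape time 7
(row=3, col=0): c = -1.7500 + 0.4125i → escape time 3
(row=3, col=1): c = -1.4260 + 0.4125i → escape time 4
(row=3, col=2): c = -1.1020 + 0.4125i → escape time 6
(row=3, col=3): c = -0.7780 + 0.4125i → escape time 7
(row=3, col=4): c = -0.4540 + 0.4125i → escape time 7
(row=3, col=5): c = -0.1300 + 0.4125i → escape time 7
(row=4, col=0): c = -1.7500 + 0.0500i → escape time 7
(row=4, col=1): c = -1.4260 + 0.0500i → escape time 7
(row=4, col=2): c = -1.1020 + 0.0500i → escape time 7
(row=4, col=3): c = -0.7780 + 0.0500i → escape time 7
(row=4, col=4): c = -0.4540 + 0.0500i → escape time 7
(row=4, col=5): c = -0.1300 + 0.0500i → escape time 7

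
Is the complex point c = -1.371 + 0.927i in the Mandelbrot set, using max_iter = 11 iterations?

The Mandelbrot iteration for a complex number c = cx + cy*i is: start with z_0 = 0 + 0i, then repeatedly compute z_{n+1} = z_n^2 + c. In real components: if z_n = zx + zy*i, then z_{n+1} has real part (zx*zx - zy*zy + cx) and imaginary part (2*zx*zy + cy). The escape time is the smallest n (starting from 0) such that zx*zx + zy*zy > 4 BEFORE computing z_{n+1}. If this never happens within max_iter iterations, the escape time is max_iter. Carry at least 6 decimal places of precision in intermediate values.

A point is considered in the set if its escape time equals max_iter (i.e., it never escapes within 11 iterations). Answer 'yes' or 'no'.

Answer: no

Derivation:
z_0 = 0 + 0i, c = -1.3710 + 0.9270i
Iter 1: z = -1.3710 + 0.9270i, |z|^2 = 2.7390
Iter 2: z = -0.3507 + -1.6148i, |z|^2 = 2.7307
Iter 3: z = -3.8557 + 2.0596i, |z|^2 = 19.1085
Escaped at iteration 3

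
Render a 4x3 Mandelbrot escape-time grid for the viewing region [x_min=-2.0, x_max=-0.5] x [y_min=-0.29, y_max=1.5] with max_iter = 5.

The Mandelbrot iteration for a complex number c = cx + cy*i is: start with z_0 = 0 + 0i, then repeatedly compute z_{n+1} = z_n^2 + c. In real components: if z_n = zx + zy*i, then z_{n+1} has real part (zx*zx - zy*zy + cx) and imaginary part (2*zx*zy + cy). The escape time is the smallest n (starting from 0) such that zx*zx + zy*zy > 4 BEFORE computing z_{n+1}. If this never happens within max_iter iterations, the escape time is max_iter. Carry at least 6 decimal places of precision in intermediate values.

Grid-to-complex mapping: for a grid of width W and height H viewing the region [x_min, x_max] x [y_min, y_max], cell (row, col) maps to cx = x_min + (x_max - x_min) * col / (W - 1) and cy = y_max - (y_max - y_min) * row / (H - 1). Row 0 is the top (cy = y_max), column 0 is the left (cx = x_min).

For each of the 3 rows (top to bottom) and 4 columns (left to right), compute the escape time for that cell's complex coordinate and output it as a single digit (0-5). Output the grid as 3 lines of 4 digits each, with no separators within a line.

(row=0, col=0): c = -2.0000 + 1.5000i → escape time 1
(row=0, col=1): c = -1.5000 + 1.5000i → escape time 1
(row=0, col=2): c = -1.0000 + 1.5000i → escape time 2
(row=0, col=3): c = -0.5000 + 1.5000i → escape time 2
(row=1, col=0): c = -2.0000 + 0.6050i → escape time 1
(row=1, col=1): c = -1.5000 + 0.6050i → escape time 3
(row=1, col=2): c = -1.0000 + 0.6050i → escape time 4
(row=1, col=3): c = -0.5000 + 0.6050i → escape time 5
(row=2, col=0): c = -2.0000 + -0.2900i → escape time 1
(row=2, col=1): c = -1.5000 + -0.2900i → escape time 5
(row=2, col=2): c = -1.0000 + -0.2900i → escape time 5
(row=2, col=3): c = -0.5000 + -0.2900i → escape time 5

Answer: 1122
1345
1555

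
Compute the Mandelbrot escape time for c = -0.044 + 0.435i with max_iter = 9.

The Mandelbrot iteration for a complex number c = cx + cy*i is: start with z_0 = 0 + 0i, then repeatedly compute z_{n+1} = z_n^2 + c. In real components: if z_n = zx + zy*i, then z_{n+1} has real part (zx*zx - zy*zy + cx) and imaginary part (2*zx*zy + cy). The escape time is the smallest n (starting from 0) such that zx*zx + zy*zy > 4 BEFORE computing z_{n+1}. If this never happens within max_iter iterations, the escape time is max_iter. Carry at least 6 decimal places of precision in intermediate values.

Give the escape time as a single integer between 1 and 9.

Answer: 9

Derivation:
z_0 = 0 + 0i, c = -0.0440 + 0.4350i
Iter 1: z = -0.0440 + 0.4350i, |z|^2 = 0.1912
Iter 2: z = -0.2313 + 0.3967i, |z|^2 = 0.2109
Iter 3: z = -0.1479 + 0.2515i, |z|^2 = 0.0851
Iter 4: z = -0.0854 + 0.3606i, |z|^2 = 0.1373
Iter 5: z = -0.1668 + 0.3734i, |z|^2 = 0.1673
Iter 6: z = -0.1556 + 0.3105i, |z|^2 = 0.1206
Iter 7: z = -0.1162 + 0.3384i, |z|^2 = 0.1280
Iter 8: z = -0.1450 + 0.3564i, |z|^2 = 0.1480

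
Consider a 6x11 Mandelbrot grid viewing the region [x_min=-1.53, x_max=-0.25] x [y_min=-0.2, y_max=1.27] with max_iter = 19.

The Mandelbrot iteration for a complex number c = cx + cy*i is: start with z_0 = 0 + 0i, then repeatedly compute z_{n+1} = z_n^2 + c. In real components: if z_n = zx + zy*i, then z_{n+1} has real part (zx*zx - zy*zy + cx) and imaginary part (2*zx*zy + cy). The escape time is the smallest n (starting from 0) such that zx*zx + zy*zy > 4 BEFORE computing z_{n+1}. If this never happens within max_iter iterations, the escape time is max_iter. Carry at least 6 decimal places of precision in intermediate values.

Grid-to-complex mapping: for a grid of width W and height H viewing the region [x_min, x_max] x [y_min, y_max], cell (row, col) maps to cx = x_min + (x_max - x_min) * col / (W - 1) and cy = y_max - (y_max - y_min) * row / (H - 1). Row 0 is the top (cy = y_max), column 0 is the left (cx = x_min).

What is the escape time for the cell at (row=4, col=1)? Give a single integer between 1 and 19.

z_0 = 0 + 0i, c = -1.2740 + 0.6820i
Iter 1: z = -1.2740 + 0.6820i, |z|^2 = 2.0882
Iter 2: z = -0.1160 + -1.0557i, |z|^2 = 1.1280
Iter 3: z = -2.3751 + 0.9270i, |z|^2 = 6.5005
Escaped at iteration 3

Answer: 3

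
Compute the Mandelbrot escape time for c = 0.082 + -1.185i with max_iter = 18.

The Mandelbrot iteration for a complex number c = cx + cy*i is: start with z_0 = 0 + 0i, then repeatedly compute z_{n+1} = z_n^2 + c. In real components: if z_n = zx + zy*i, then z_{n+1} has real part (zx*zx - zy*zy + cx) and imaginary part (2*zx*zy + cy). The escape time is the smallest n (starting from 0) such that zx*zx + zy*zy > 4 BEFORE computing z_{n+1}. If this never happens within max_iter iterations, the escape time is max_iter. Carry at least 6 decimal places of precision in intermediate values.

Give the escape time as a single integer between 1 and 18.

Answer: 3

Derivation:
z_0 = 0 + 0i, c = 0.0820 + -1.1850i
Iter 1: z = 0.0820 + -1.1850i, |z|^2 = 1.4109
Iter 2: z = -1.3155 + -1.3793i, |z|^2 = 3.6331
Iter 3: z = -0.0900 + 2.4440i, |z|^2 = 5.9815
Escaped at iteration 3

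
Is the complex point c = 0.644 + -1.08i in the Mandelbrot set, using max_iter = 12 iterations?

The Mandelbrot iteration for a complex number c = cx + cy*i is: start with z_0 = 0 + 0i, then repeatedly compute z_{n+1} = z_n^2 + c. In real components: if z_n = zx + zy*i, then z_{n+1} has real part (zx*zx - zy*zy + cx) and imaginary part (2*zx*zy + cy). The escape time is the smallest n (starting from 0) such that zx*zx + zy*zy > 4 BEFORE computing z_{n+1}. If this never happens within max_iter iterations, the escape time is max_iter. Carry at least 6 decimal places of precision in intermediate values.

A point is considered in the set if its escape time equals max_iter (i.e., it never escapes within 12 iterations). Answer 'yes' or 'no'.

z_0 = 0 + 0i, c = 0.6440 + -1.0800i
Iter 1: z = 0.6440 + -1.0800i, |z|^2 = 1.5811
Iter 2: z = -0.1077 + -2.4710i, |z|^2 = 6.1176
Escaped at iteration 2

Answer: no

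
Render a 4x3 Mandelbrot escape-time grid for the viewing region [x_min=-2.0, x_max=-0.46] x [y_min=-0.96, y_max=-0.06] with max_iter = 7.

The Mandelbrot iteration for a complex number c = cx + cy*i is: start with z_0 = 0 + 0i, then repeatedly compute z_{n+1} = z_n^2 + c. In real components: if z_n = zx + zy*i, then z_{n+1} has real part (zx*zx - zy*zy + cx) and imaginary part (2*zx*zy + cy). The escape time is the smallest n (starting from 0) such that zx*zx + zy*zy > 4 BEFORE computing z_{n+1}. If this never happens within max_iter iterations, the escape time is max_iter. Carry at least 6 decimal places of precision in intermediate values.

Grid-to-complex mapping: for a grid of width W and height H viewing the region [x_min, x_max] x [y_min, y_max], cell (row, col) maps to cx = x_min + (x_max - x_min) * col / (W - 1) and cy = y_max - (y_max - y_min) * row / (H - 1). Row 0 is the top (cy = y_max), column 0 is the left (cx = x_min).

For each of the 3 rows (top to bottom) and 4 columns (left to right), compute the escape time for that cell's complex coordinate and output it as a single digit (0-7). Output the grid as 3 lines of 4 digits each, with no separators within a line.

(row=0, col=0): c = -2.0000 + -0.0600i → escape time 1
(row=0, col=1): c = -1.4867 + -0.0600i → escape time 7
(row=0, col=2): c = -0.9733 + -0.0600i → escape time 7
(row=0, col=3): c = -0.4600 + -0.0600i → escape time 7
(row=1, col=0): c = -2.0000 + -0.5100i → escape time 1
(row=1, col=1): c = -1.4867 + -0.5100i → escape time 3
(row=1, col=2): c = -0.9733 + -0.5100i → escape time 5
(row=1, col=3): c = -0.4600 + -0.5100i → escape time 7
(row=2, col=0): c = -2.0000 + -0.9600i → escape time 1
(row=2, col=1): c = -1.4867 + -0.9600i → escape time 3
(row=2, col=2): c = -0.9733 + -0.9600i → escape time 3
(row=2, col=3): c = -0.4600 + -0.9600i → escape time 4

Answer: 1777
1357
1334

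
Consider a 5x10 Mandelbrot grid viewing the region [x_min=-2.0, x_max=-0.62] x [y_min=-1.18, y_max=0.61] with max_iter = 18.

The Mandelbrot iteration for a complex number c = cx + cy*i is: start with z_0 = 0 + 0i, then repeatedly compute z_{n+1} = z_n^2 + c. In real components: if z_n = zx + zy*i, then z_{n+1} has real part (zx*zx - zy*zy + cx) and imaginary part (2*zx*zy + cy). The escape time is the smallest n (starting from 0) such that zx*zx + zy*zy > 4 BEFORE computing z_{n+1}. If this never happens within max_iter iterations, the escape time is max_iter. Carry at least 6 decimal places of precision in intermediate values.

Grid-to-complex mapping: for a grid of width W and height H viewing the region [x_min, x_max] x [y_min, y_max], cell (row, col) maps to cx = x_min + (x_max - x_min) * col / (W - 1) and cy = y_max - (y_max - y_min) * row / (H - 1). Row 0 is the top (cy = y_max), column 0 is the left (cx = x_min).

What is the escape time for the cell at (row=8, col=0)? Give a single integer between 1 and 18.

Answer: 1

Derivation:
z_0 = 0 + 0i, c = -2.0000 + -0.9811i
Iter 1: z = -2.0000 + -0.9811i, |z|^2 = 4.9626
Escaped at iteration 1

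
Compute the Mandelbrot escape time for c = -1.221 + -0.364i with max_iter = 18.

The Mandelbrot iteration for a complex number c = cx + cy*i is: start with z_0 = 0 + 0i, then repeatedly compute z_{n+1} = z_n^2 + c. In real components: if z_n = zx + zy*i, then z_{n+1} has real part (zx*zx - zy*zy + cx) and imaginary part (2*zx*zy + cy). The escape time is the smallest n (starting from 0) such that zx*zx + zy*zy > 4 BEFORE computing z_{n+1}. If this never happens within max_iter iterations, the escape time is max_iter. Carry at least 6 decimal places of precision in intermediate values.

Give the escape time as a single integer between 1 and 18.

Answer: 9

Derivation:
z_0 = 0 + 0i, c = -1.2210 + -0.3640i
Iter 1: z = -1.2210 + -0.3640i, |z|^2 = 1.6233
Iter 2: z = 0.1373 + 0.5249i, |z|^2 = 0.2944
Iter 3: z = -1.4776 + -0.2198i, |z|^2 = 2.2318
Iter 4: z = 0.9141 + 0.2856i, |z|^2 = 0.9172
Iter 5: z = -0.4670 + 0.1582i, |z|^2 = 0.2431
Iter 6: z = -1.0279 + -0.5117i, |z|^2 = 1.3186
Iter 7: z = -0.4262 + 0.6881i, |z|^2 = 0.6551
Iter 8: z = -1.5128 + -0.9505i, |z|^2 = 3.1922
Iter 9: z = 0.1641 + 2.5120i, |z|^2 = 6.3370
Escaped at iteration 9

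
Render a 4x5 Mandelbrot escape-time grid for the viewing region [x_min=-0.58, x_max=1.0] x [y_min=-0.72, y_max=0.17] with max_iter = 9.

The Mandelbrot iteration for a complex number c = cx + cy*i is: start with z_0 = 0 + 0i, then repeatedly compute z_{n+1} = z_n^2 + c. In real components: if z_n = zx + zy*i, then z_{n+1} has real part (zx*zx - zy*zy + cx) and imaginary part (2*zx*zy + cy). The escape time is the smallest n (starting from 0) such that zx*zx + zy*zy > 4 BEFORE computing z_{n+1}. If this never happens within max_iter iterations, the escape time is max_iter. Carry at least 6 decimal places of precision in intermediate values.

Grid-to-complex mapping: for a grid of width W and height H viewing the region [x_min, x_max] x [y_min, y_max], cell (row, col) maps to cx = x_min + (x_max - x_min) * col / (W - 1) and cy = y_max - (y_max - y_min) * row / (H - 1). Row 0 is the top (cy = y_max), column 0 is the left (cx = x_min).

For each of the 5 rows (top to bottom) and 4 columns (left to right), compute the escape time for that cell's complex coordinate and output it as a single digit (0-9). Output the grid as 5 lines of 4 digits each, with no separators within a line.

(row=0, col=0): c = -0.5800 + 0.1700i → escape time 9
(row=0, col=1): c = -0.0533 + 0.1700i → escape time 9
(row=0, col=2): c = 0.4733 + 0.1700i → escape time 6
(row=0, col=3): c = 1.0000 + 0.1700i → escape time 2
(row=1, col=0): c = -0.5800 + -0.0525i → escape time 9
(row=1, col=1): c = -0.0533 + -0.0525i → escape time 9
(row=1, col=2): c = 0.4733 + -0.0525i → escape time 5
(row=1, col=3): c = 1.0000 + -0.0525i → escape time 2
(row=2, col=0): c = -0.5800 + -0.2750i → escape time 9
(row=2, col=1): c = -0.0533 + -0.2750i → escape time 9
(row=2, col=2): c = 0.4733 + -0.2750i → escape time 6
(row=2, col=3): c = 1.0000 + -0.2750i → escape time 2
(row=3, col=0): c = -0.5800 + -0.4975i → escape time 9
(row=3, col=1): c = -0.0533 + -0.4975i → escape time 9
(row=3, col=2): c = 0.4733 + -0.4975i → escape time 5
(row=3, col=3): c = 1.0000 + -0.4975i → escape time 2
(row=4, col=0): c = -0.5800 + -0.7200i → escape time 7
(row=4, col=1): c = -0.0533 + -0.7200i → escape time 9
(row=4, col=2): c = 0.4733 + -0.7200i → escape time 4
(row=4, col=3): c = 1.0000 + -0.7200i → escape time 2

Answer: 9962
9952
9962
9952
7942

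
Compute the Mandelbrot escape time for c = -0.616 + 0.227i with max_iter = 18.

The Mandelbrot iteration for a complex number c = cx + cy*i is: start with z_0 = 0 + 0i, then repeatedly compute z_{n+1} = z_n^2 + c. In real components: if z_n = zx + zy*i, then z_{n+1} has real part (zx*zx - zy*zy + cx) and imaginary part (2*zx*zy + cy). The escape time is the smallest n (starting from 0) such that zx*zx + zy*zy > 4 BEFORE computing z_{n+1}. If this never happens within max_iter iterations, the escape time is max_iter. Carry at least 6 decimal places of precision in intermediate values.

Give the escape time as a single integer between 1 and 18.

z_0 = 0 + 0i, c = -0.6160 + 0.2270i
Iter 1: z = -0.6160 + 0.2270i, |z|^2 = 0.4310
Iter 2: z = -0.2881 + -0.0527i, |z|^2 = 0.0858
Iter 3: z = -0.5358 + 0.2573i, |z|^2 = 0.3533
Iter 4: z = -0.3952 + -0.0488i, |z|^2 = 0.1585
Iter 5: z = -0.4622 + 0.2655i, |z|^2 = 0.2842
Iter 6: z = -0.4729 + -0.0185i, |z|^2 = 0.2239
Iter 7: z = -0.3928 + 0.2445i, |z|^2 = 0.2140
Iter 8: z = -0.5215 + 0.0350i, |z|^2 = 0.2732
Iter 9: z = -0.3452 + 0.1905i, |z|^2 = 0.1555
Iter 10: z = -0.5331 + 0.0954i, |z|^2 = 0.2933
Iter 11: z = -0.3409 + 0.1252i, |z|^2 = 0.1319
Iter 12: z = -0.5155 + 0.1416i, |z|^2 = 0.2858
Iter 13: z = -0.3703 + 0.0810i, |z|^2 = 0.1437
Iter 14: z = -0.4854 + 0.1670i, |z|^2 = 0.2635
Iter 15: z = -0.4083 + 0.0649i, |z|^2 = 0.1709
Iter 16: z = -0.4535 + 0.1740i, |z|^2 = 0.2360
Iter 17: z = -0.4406 + 0.0691i, |z|^2 = 0.1989

Answer: 18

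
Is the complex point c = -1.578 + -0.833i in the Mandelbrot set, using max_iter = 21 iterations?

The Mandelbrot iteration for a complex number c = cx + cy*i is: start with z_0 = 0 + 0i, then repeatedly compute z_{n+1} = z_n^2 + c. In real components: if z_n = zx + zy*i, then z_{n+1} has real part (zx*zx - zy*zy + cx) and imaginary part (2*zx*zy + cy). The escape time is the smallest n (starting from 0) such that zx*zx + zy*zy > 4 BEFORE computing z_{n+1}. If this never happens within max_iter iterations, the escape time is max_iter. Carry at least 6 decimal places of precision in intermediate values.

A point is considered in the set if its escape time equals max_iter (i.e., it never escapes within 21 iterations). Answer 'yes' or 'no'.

Answer: no

Derivation:
z_0 = 0 + 0i, c = -1.5780 + -0.8330i
Iter 1: z = -1.5780 + -0.8330i, |z|^2 = 3.1840
Iter 2: z = 0.2182 + 1.7959i, |z|^2 = 3.2730
Iter 3: z = -4.7558 + -0.0493i, |z|^2 = 22.6203
Escaped at iteration 3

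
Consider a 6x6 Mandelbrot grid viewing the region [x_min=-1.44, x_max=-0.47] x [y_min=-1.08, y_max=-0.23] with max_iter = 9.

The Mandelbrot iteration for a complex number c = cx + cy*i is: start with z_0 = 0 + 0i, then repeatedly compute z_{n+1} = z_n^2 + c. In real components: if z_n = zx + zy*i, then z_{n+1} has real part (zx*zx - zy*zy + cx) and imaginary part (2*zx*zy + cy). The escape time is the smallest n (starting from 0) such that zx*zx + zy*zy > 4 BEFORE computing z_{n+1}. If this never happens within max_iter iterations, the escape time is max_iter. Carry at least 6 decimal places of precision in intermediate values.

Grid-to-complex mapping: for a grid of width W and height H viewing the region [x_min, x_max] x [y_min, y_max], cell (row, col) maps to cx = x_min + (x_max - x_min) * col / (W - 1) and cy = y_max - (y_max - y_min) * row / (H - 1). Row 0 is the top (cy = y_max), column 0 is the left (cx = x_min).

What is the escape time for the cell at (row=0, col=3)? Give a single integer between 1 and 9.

z_0 = 0 + 0i, c = -0.8580 + -0.2300i
Iter 1: z = -0.8580 + -0.2300i, |z|^2 = 0.7891
Iter 2: z = -0.1747 + 0.1647i, |z|^2 = 0.0577
Iter 3: z = -0.8546 + -0.2876i, |z|^2 = 0.8130
Iter 4: z = -0.2104 + 0.2615i, |z|^2 = 0.1126
Iter 5: z = -0.8821 + -0.3400i, |z|^2 = 0.8937
Iter 6: z = -0.1955 + 0.3699i, |z|^2 = 0.1750
Iter 7: z = -0.9566 + -0.3746i, |z|^2 = 1.0554
Iter 8: z = -0.0833 + 0.4867i, |z|^2 = 0.2438

Answer: 9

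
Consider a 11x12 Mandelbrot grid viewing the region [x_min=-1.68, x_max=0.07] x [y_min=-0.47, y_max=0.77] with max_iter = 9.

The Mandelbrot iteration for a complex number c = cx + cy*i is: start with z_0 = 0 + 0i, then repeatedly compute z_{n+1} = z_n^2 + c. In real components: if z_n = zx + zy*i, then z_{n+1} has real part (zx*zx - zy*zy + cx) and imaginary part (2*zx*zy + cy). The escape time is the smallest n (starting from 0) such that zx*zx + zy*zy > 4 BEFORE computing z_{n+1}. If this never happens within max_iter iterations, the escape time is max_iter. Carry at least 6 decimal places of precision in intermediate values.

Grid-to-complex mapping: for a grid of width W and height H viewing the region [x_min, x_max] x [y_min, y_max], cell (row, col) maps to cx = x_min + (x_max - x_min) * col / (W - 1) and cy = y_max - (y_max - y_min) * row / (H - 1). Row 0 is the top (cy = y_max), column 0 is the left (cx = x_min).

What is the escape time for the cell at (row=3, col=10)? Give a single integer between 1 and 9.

z_0 = 0 + 0i, c = 0.0700 + 0.4318i
Iter 1: z = 0.0700 + 0.4318i, |z|^2 = 0.1914
Iter 2: z = -0.1116 + 0.4923i, |z|^2 = 0.2548
Iter 3: z = -0.1599 + 0.3220i, |z|^2 = 0.1292
Iter 4: z = -0.0081 + 0.3289i, |z|^2 = 0.1082
Iter 5: z = -0.0381 + 0.4265i, |z|^2 = 0.1833
Iter 6: z = -0.1104 + 0.3993i, |z|^2 = 0.1717
Iter 7: z = -0.0773 + 0.3436i, |z|^2 = 0.1240
Iter 8: z = -0.0421 + 0.3787i, |z|^2 = 0.1452

Answer: 9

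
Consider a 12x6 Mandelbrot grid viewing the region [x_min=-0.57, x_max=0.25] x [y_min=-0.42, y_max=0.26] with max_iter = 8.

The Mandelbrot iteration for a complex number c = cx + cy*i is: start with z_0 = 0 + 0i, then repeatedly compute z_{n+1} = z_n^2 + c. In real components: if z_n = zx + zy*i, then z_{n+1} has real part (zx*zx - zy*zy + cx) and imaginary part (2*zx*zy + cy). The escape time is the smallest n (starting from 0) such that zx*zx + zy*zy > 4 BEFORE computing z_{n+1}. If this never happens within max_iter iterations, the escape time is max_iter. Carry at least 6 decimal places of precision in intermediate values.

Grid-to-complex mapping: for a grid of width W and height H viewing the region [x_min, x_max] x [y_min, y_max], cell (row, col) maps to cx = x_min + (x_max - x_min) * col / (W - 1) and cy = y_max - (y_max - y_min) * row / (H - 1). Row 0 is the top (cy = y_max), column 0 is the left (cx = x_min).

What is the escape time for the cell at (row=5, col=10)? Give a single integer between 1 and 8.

Answer: 8

Derivation:
z_0 = 0 + 0i, c = 0.1755 + -0.4200i
Iter 1: z = 0.1755 + -0.4200i, |z|^2 = 0.2072
Iter 2: z = 0.0298 + -0.5674i, |z|^2 = 0.3228
Iter 3: z = -0.1456 + -0.4539i, |z|^2 = 0.2272
Iter 4: z = -0.0093 + -0.2879i, |z|^2 = 0.0829
Iter 5: z = 0.0927 + -0.4146i, |z|^2 = 0.1805
Iter 6: z = 0.0121 + -0.4969i, |z|^2 = 0.2470
Iter 7: z = -0.0713 + -0.4321i, |z|^2 = 0.1918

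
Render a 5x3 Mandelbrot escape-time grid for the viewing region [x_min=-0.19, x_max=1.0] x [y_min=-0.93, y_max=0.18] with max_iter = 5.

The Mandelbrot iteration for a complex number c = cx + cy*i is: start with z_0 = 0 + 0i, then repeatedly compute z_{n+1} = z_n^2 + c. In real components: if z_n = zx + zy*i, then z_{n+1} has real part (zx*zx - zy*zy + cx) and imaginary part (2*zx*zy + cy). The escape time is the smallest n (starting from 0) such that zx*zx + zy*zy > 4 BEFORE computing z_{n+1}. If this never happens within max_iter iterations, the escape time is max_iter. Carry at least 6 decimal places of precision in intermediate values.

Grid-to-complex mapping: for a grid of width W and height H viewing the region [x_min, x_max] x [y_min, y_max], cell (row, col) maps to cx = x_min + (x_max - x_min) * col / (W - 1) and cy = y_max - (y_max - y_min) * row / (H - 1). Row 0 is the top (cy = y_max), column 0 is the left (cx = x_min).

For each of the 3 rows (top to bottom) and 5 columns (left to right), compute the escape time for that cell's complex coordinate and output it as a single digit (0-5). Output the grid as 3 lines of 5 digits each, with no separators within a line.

Answer: 55532
55532
55322

Derivation:
(row=0, col=0): c = -0.1900 + 0.1800i → escape time 5
(row=0, col=1): c = 0.1075 + 0.1800i → escape time 5
(row=0, col=2): c = 0.4050 + 0.1800i → escape time 5
(row=0, col=3): c = 0.7025 + 0.1800i → escape time 3
(row=0, col=4): c = 1.0000 + 0.1800i → escape time 2
(row=1, col=0): c = -0.1900 + -0.3750i → escape time 5
(row=1, col=1): c = 0.1075 + -0.3750i → escape time 5
(row=1, col=2): c = 0.4050 + -0.3750i → escape time 5
(row=1, col=3): c = 0.7025 + -0.3750i → escape time 3
(row=1, col=4): c = 1.0000 + -0.3750i → escape time 2
(row=2, col=0): c = -0.1900 + -0.9300i → escape time 5
(row=2, col=1): c = 0.1075 + -0.9300i → escape time 5
(row=2, col=2): c = 0.4050 + -0.9300i → escape time 3
(row=2, col=3): c = 0.7025 + -0.9300i → escape time 2
(row=2, col=4): c = 1.0000 + -0.9300i → escape time 2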